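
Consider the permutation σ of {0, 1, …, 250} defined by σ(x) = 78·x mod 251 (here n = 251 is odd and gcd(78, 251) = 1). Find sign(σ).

-1

Orbit of 1 under x↦78x: [1, 78, 60, 162, 86, 182, 140]… (length divides ord_251(78)).
π_78 has 2 disjoint cycles with lengths [250, 1] on {0,…,250}.
2 cycles on 251: each ℓ→(−1)^(ℓ−1), product (−1)^249 = -1.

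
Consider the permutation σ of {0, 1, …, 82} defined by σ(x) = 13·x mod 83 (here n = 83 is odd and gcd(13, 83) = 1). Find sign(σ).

-1

Trace 79: π^k(79) = [79, 31, 71, 10, 47, 30, 58] for k=0..6.
2 cycles of lengths [82, 1].
With 2 cycles on 83 points, sign = (−1)^{83−2} = -1.
Check: (13/83) = -1 by Zolotarev.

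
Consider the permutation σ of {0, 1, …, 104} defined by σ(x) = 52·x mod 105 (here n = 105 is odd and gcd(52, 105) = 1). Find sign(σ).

Orbit of 4 under x↦52x: [4, 103, 1, 52, 79, 13, 46]… (length divides ord_105(52)).
Cycle type of π: 12×6 + 6×3 + 4×3 + 1×3; total 15 cycles.
Σ(ℓ_i−1) = 105−15 = 90; sign = (−1)^90 = +1.
Via Zolotarev, sign(π_{52}) = (52|105) = +1.

+1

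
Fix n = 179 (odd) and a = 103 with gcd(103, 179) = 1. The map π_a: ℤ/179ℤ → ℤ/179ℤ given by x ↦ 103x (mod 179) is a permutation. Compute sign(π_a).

-1

Trace 8: π^k(8) = [8, 108, 26, 172, 174, 22, 118] for k=0..6.
2 cycles of lengths [178, 1].
2 cycles on 179: each ℓ→(−1)^(ℓ−1), product (−1)^177 = -1.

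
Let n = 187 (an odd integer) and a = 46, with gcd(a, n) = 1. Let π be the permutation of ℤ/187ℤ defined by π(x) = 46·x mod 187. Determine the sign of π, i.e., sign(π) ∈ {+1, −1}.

+1

Orbit of 112 under x↦46x: [112, 103, 63, 93, 164, 64, 139]… (length divides ord_187(46)).
The orbit structure of x ↦ 46x mod 187: 5 orbits of sizes [80, 80, 16, 10, 1].
n − c = 187 − 5 = 182; sign = (−1)^182 = +1.
Zolotarev: (46|187) = +1, matching the cycle-count sign.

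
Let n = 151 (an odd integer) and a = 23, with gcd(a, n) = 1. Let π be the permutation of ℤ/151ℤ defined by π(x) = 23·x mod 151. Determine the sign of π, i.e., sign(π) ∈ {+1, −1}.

Orbit of 19 under x↦23x: [19, 135, 85, 143, 118, 147, 59]… (length divides ord_151(23)).
6 cycles of lengths [30, 30, 30, 30, 30, 1].
Σ(ℓ_i−1) = 151−6 = 145; sign = (−1)^145 = -1.
The Jacobi symbol (23|151) = -1 (Zolotarev) agrees.

-1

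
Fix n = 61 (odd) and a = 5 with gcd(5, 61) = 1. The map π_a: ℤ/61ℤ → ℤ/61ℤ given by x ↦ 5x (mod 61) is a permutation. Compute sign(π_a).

Orbit of 36 under x↦5x: [36, 58, 46, 47, 52, 16, 19]… (length divides ord_61(5)).
π_5 has 3 disjoint cycles with lengths [30, 30, 1] on {0,…,60}.
3 cycles on 61: each ℓ→(−1)^(ℓ−1), product (−1)^58 = +1.
(5|61)_J = +1 (Zolotarev's lemma cross-check).

+1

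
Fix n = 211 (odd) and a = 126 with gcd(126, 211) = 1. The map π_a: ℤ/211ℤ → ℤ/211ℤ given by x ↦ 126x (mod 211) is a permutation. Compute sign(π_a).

+1

Orbit of 71 under x↦126x: [71, 84, 34, 64, 46, 99, 25]… (length divides ord_211(126)).
π_126 has 3 disjoint cycles with lengths [105, 105, 1] on {0,…,210}.
With 3 cycles on 211 points, sign = (−1)^{211−3} = +1.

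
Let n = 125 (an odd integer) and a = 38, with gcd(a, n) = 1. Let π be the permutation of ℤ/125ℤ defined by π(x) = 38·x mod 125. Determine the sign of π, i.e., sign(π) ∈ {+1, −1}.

-1

Trace 13: π^k(13) = [13, 119, 22, 86, 18, 59, 117] for k=0..6.
π_38 has 4 disjoint cycles with lengths [100, 20, 4, 1] on {0,…,124}.
125 − 4 = 121 transpositions; sign(π) = (−1)^121 = -1.
Check: (38/125) = -1 by Zolotarev.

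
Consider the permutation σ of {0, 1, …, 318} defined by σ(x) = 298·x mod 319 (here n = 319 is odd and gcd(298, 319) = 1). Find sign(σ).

-1

Start at x=254: 254 → 89 → 45 → 12 → 67 → 188 → 199 → … (one orbit).
π_298 has 22 disjoint cycles with lengths [28, 28, 28, 28, 28, 28, 28, 28, 28, 28, 28, 1, 1, 1, 1, 1, 1, 1, 1, 1, 1, 1] on {0,…,318}.
22 cycles on 319: each ℓ→(−1)^(ℓ−1), product (−1)^297 = -1.
Via Zolotarev, sign(π_{298}) = (298|319) = -1.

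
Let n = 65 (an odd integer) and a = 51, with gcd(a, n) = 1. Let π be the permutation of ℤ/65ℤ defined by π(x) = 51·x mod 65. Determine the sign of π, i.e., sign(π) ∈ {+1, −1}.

Start at x=1: 1 → 51 → 1 (one orbit).
35 cycles of lengths [2, 2, 2, 2, 2, 2, 2, 2, 2, 2, 2, 2, 2, 2, 2, 2, 2, 2, 2, 2, 2, 2, 2, 2, 2, 2, 2, 2, 2, 2, 1, 1, 1, 1, 1].
With 35 cycles on 65 points, sign = (−1)^{65−35} = +1.
The Jacobi symbol (51|65) = +1 (Zolotarev) agrees.

+1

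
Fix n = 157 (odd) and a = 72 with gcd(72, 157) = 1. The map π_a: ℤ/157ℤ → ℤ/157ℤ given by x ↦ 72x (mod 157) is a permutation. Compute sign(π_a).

Trace 85: π^k(85) = [85, 154, 98, 148, 137, 130, 97] for k=0..6.
Cycle type of π: 156 + 1; total 2 cycles.
With 2 cycles on 157 points, sign = (−1)^{157−2} = -1.
(72|157)_J = -1 (Zolotarev's lemma cross-check).

-1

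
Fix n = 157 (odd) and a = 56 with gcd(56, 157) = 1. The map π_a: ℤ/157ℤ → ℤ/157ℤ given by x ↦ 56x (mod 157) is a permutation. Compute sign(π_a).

+1

Start at x=46: 46 → 64 → 130 → 58 → 108 → 82 → 39 → … (one orbit).
7 cycles of lengths [26, 26, 26, 26, 26, 26, 1].
7 cycles on 157: each ℓ→(−1)^(ℓ−1), product (−1)^150 = +1.
Via Zolotarev, sign(π_{56}) = (56|157) = +1.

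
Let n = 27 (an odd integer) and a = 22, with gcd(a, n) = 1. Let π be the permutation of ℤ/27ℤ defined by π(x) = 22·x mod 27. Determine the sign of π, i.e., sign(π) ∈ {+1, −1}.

Orbit of 1 under x↦22x: [1, 22, 25, 10, 4, 7, 19]… (length divides ord_27(22)).
The orbit structure of x ↦ 22x mod 27: 7 orbits of sizes [9, 9, 3, 3, 1, 1, 1].
Σ(ℓ_i−1) = 27−7 = 20; sign = (−1)^20 = +1.
Check: (22/27) = +1 by Zolotarev.

+1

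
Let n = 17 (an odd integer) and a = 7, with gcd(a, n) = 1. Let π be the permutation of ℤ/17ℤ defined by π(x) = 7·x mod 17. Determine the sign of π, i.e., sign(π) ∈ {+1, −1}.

-1

Trace 10: π^k(10) = [10, 2, 14, 13, 6, 8, 5] for k=0..6.
π_7 has 2 disjoint cycles with lengths [16, 1] on {0,…,16}.
With 2 cycles on 17 points, sign = (−1)^{17−2} = -1.
Zolotarev: (7|17) = -1, matching the cycle-count sign.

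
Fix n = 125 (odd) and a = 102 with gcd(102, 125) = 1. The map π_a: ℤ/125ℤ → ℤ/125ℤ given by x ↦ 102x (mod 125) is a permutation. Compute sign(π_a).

-1

Orbit of 22 under x↦102x: [22, 119, 13, 76, 2, 79, 58]… (length divides ord_125(102)).
The orbit structure of x ↦ 102x mod 125: 4 orbits of sizes [100, 20, 4, 1].
n − c = 125 − 4 = 121; sign = (−1)^121 = -1.
The Jacobi symbol (102|125) = -1 (Zolotarev) agrees.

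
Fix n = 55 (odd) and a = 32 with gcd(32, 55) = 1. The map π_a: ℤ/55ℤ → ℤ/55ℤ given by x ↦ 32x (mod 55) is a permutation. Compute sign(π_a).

Start at x=32: 32 → 34 → 43 → 1 → 32 (one orbit).
17 cycles of lengths [4, 4, 4, 4, 4, 4, 4, 4, 4, 4, 4, 2, 2, 2, 2, 2, 1].
Σ(ℓ_i−1) = 55−17 = 38; sign = (−1)^38 = +1.
The Jacobi symbol (32|55) = +1 (Zolotarev) agrees.

+1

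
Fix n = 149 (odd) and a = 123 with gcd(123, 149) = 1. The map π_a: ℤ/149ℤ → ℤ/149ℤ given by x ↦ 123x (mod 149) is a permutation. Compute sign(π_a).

Start at x=37: 37 → 81 → 129 → 73 → 39 → 29 → 140 → … (one orbit).
The orbit structure of x ↦ 123x mod 149: 5 orbits of sizes [37, 37, 37, 37, 1].
Σ(ℓ_i−1) = 149−5 = 144; sign = (−1)^144 = +1.
(123|149)_J = +1 (Zolotarev's lemma cross-check).

+1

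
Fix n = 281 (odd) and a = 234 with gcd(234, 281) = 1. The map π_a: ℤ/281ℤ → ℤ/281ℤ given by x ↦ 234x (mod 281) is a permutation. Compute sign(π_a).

Trace 228: π^k(228) = [228, 243, 100, 77, 34, 88, 79] for k=0..6.
Cycle type of π: 56×5 + 1; total 6 cycles.
n − c = 281 − 6 = 275; sign = (−1)^275 = -1.
(234|281)_J = -1 (Zolotarev's lemma cross-check).

-1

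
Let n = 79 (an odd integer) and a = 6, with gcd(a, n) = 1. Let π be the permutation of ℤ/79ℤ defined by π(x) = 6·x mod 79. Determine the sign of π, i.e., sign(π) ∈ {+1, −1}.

Start at x=39: 39 → 76 → 61 → 50 → 63 → 62 → 56 → … (one orbit).
Cycle type of π: 78 + 1; total 2 cycles.
79 − 2 = 77 transpositions; sign(π) = (−1)^77 = -1.
(6|79)_J = -1 (Zolotarev's lemma cross-check).

-1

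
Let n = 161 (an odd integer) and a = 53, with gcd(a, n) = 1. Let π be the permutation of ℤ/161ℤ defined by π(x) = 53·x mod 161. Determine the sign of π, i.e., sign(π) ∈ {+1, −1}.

-1

Trace 130: π^k(130) = [130, 128, 22, 39, 135, 71, 60] for k=0..6.
Decompose π into cycles: lengths [66, 66, 22, 3, 3, 1] (6 cycles, including the fixed point 0).
With 6 cycles on 161 points, sign = (−1)^{161−6} = -1.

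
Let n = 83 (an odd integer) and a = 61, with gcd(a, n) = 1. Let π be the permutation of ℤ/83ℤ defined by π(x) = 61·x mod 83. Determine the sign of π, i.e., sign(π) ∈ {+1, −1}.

Trace 36: π^k(36) = [36, 38, 77, 49, 1, 61, 69] for k=0..6.
π_61 has 3 disjoint cycles with lengths [41, 41, 1] on {0,…,82}.
sign(π) = (−1)^{n − #cycles} = (−1)^{83−3} = (−1)^80 = +1.
Check: (61/83) = +1 by Zolotarev.

+1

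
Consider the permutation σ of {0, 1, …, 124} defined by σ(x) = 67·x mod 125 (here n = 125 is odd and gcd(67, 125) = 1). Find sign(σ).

-1

Orbit of 3 under x↦67x: [3, 76, 92, 39, 113, 71, 7]… (length divides ord_125(67)).
Cycle type of π: 100 + 20 + 4 + 1; total 4 cycles.
Σ(ℓ_i−1) = 125−4 = 121; sign = (−1)^121 = -1.
The Jacobi symbol (67|125) = -1 (Zolotarev) agrees.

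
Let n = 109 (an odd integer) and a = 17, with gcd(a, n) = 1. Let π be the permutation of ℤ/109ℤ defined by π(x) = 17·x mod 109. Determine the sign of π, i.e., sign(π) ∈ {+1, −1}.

-1

Start at x=55: 55 → 63 → 90 → 4 → 68 → 66 → 32 → … (one orbit).
Decompose π into cycles: lengths [36, 36, 36, 1] (4 cycles, including the fixed point 0).
Σ(ℓ_i−1) = 109−4 = 105; sign = (−1)^105 = -1.
Check: (17/109) = -1 by Zolotarev.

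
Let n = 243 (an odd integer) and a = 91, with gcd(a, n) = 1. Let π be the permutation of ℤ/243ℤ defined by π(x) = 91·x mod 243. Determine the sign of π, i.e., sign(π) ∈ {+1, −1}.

Start at x=172: 172 → 100 → 109 → 199 → 127 → 136 → 226 → … (one orbit).
The orbit structure of x ↦ 91x mod 243: 27 orbits of sizes [27, 27, 27, 27, 27, 27, 9, 9, 9, 9, 9, 9, 3, 3, 3, 3, 3, 3, 1, 1, 1, 1, 1, 1, 1, 1, 1].
243 − 27 = 216 transpositions; sign(π) = (−1)^216 = +1.
Via Zolotarev, sign(π_{91}) = (91|243) = +1.

+1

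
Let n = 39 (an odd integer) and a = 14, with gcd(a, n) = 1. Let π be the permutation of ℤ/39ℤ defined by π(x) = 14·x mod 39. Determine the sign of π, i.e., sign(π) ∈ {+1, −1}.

Trace 14: π^k(14) = [14, 1] for k=0..1.
26 cycles of lengths [2, 2, 2, 2, 2, 2, 2, 2, 2, 2, 2, 2, 2, 1, 1, 1, 1, 1, 1, 1, 1, 1, 1, 1, 1, 1].
sign(π) = (−1)^{n − #cycles} = (−1)^{39−26} = (−1)^13 = -1.

-1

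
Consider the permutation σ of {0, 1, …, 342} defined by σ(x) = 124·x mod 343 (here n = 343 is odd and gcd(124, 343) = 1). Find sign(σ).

Start at x=107: 107 → 234 → 204 → 257 → 312 → 272 → 114 → … (one orbit).
Cycle lengths of π_124 on ℤ/343ℤ: [294, 42, 6, 1]; 4 cycles in total.
4 cycles on 343: each ℓ→(−1)^(ℓ−1), product (−1)^339 = -1.
(124|343)_J = -1 (Zolotarev's lemma cross-check).

-1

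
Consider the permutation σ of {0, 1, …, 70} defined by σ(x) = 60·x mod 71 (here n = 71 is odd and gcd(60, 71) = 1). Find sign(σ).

+1

Trace 1: π^k(1) = [1, 60, 50, 18, 15, 48, 40] for k=0..6.
Cycle type of π: 35×2 + 1; total 3 cycles.
sign(π) = (−1)^{n − #cycles} = (−1)^{71−3} = (−1)^68 = +1.
Check: (60/71) = +1 by Zolotarev.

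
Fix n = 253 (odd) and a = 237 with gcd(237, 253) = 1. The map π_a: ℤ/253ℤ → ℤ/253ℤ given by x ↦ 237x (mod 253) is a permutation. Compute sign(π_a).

Trace 40: π^k(40) = [40, 119, 120, 104, 107, 59, 68] for k=0..6.
5 cycles of lengths [110, 110, 22, 10, 1].
5 cycles on 253: each ℓ→(−1)^(ℓ−1), product (−1)^248 = +1.

+1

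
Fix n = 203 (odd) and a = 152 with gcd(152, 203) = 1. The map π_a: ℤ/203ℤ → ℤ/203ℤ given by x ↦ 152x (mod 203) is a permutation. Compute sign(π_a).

Start at x=181: 181 → 107 → 24 → 197 → 103 → 25 → 146 → … (one orbit).
Cycle type of π: 42×4 + 7×4 + 6 + 1; total 10 cycles.
sign(π) = (−1)^{n − #cycles} = (−1)^{203−10} = (−1)^193 = -1.

-1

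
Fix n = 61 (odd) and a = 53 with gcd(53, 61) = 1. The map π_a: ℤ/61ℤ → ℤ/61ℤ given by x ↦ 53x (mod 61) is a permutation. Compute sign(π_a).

-1

Trace 34: π^k(34) = [34, 33, 41, 38, 1, 53, 3] for k=0..6.
Cycle lengths of π_53 on ℤ/61ℤ: [20, 20, 20, 1]; 4 cycles in total.
sign(π) = (−1)^{n − #cycles} = (−1)^{61−4} = (−1)^57 = -1.
Check: (53/61) = -1 by Zolotarev.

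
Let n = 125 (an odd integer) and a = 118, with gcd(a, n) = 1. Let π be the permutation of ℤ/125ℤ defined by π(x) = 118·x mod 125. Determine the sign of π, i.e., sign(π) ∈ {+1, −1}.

-1

Trace 51: π^k(51) = [51, 18, 124, 7, 76, 93, 99] for k=0..6.
12 cycles of lengths [20, 20, 20, 20, 20, 4, 4, 4, 4, 4, 4, 1].
n − c = 125 − 12 = 113; sign = (−1)^113 = -1.
Zolotarev: (118|125) = -1, matching the cycle-count sign.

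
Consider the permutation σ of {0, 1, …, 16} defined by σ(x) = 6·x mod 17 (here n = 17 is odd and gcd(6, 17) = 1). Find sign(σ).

Trace 7: π^k(7) = [7, 8, 14, 16, 11, 15, 5] for k=0..6.
Cycle lengths of π_6 on ℤ/17ℤ: [16, 1]; 2 cycles in total.
n − c = 17 − 2 = 15; sign = (−1)^15 = -1.
Check: (6/17) = -1 by Zolotarev.

-1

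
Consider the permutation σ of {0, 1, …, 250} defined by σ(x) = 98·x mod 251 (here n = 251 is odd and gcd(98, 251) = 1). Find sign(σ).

-1

Start at x=26: 26 → 38 → 210 → 249 → 55 → 119 → 116 → … (one orbit).
2 cycles of lengths [250, 1].
2 cycles on 251: each ℓ→(−1)^(ℓ−1), product (−1)^249 = -1.
The Jacobi symbol (98|251) = -1 (Zolotarev) agrees.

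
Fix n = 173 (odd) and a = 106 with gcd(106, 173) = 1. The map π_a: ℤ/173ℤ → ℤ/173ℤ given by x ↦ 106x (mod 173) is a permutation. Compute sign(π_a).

Start at x=140: 140 → 135 → 124 → 169 → 95 → 36 → 10 → … (one orbit).
Cycle type of π: 43×4 + 1; total 5 cycles.
With 5 cycles on 173 points, sign = (−1)^{173−5} = +1.
Check: (106/173) = +1 by Zolotarev.

+1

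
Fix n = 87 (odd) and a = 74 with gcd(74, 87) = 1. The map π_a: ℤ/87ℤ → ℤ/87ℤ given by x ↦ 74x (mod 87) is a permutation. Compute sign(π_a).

Start at x=82: 82 → 65 → 25 → 23 → 49 → 59 → 16 → … (one orbit).
The orbit structure of x ↦ 74x mod 87: 10 orbits of sizes [14, 14, 14, 14, 7, 7, 7, 7, 2, 1].
Σ(ℓ_i−1) = 87−10 = 77; sign = (−1)^77 = -1.

-1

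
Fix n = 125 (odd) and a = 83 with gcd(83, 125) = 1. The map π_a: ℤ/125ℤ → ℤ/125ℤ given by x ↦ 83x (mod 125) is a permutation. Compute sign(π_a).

-1

Orbit of 116 under x↦83x: [116, 3, 124, 42, 111, 88, 54]… (length divides ord_125(83)).
π_83 has 4 disjoint cycles with lengths [100, 20, 4, 1] on {0,…,124}.
n − c = 125 − 4 = 121; sign = (−1)^121 = -1.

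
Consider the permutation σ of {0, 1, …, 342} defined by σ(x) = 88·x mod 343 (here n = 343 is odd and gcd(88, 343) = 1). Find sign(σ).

Trace 190: π^k(190) = [190, 256, 233, 267, 172, 44, 99] for k=0..6.
Decompose π into cycles: lengths [147, 147, 21, 21, 3, 3, 1] (7 cycles, including the fixed point 0).
n − c = 343 − 7 = 336; sign = (−1)^336 = +1.

+1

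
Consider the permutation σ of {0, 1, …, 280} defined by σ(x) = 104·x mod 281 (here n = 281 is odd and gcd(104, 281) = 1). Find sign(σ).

-1

Orbit of 264 under x↦104x: [264, 199, 183, 205, 245, 190, 90]… (length divides ord_281(104)).
The orbit structure of x ↦ 104x mod 281: 2 orbits of sizes [280, 1].
Σ(ℓ_i−1) = 281−2 = 279; sign = (−1)^279 = -1.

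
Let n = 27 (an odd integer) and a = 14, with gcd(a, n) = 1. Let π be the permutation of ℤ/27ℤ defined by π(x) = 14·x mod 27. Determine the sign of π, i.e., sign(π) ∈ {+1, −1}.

Orbit of 16 under x↦14x: [16, 8, 4, 2, 1, 14, 7]… (length divides ord_27(14)).
π_14 has 4 disjoint cycles with lengths [18, 6, 2, 1] on {0,…,26}.
4 cycles on 27: each ℓ→(−1)^(ℓ−1), product (−1)^23 = -1.
The Jacobi symbol (14|27) = -1 (Zolotarev) agrees.

-1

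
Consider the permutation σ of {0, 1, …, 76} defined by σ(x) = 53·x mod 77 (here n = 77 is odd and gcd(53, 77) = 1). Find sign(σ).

Start at x=36: 36 → 60 → 23 → 64 → 4 → 58 → 71 → … (one orbit).
Cycle lengths of π_53 on ℤ/77ℤ: [15, 15, 15, 15, 5, 5, 3, 3, 1]; 9 cycles in total.
9 cycles on 77: each ℓ→(−1)^(ℓ−1), product (−1)^68 = +1.
Via Zolotarev, sign(π_{53}) = (53|77) = +1.

+1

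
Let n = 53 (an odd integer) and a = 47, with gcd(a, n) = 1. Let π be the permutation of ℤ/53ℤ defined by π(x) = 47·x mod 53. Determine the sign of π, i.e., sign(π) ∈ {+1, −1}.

Orbit of 36 under x↦47x: [36, 49, 24, 15, 16, 10, 46]… (length divides ord_53(47)).
Cycle type of π: 13×4 + 1; total 5 cycles.
53 − 5 = 48 transpositions; sign(π) = (−1)^48 = +1.
Via Zolotarev, sign(π_{47}) = (47|53) = +1.

+1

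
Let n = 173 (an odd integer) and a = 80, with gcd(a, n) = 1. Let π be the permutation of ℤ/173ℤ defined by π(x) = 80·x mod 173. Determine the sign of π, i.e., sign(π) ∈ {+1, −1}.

-1

Orbit of 172 under x↦80x: [172, 93, 1, 80]… (length divides ord_173(80)).
44 cycles of lengths [4, 4, 4, 4, 4, 4, 4, 4, 4, 4, 4, 4, 4, 4, 4, 4, 4, 4, 4, 4, 4, 4, 4, 4, 4, 4, 4, 4, 4, 4, 4, 4, 4, 4, 4, 4, 4, 4, 4, 4, 4, 4, 4, 1].
Σ(ℓ_i−1) = 173−44 = 129; sign = (−1)^129 = -1.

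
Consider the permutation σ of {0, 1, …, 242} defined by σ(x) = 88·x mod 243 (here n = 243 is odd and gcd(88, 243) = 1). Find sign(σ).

Trace 52: π^k(52) = [52, 202, 37, 97, 31, 55, 223] for k=0..6.
Cycle lengths of π_88 on ℤ/243ℤ: [81, 81, 27, 27, 9, 9, 3, 3, 1, 1, 1]; 11 cycles in total.
sign(π) = (−1)^{n − #cycles} = (−1)^{243−11} = (−1)^232 = +1.

+1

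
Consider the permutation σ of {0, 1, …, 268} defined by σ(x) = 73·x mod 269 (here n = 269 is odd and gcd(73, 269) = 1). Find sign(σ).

+1

Orbit of 216 under x↦73x: [216, 166, 13, 142, 144, 21, 188]… (length divides ord_269(73)).
The orbit structure of x ↦ 73x mod 269: 3 orbits of sizes [134, 134, 1].
sign(π) = (−1)^{n − #cycles} = (−1)^{269−3} = (−1)^266 = +1.
The Jacobi symbol (73|269) = +1 (Zolotarev) agrees.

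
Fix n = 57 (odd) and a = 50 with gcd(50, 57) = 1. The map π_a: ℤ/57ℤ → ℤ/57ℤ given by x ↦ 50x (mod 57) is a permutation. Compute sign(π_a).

+1

Trace 56: π^k(56) = [56, 7, 8, 1, 50, 49] for k=0..5.
π_50 has 11 disjoint cycles with lengths [6, 6, 6, 6, 6, 6, 6, 6, 6, 2, 1] on {0,…,56}.
n − c = 57 − 11 = 46; sign = (−1)^46 = +1.
(50|57)_J = +1 (Zolotarev's lemma cross-check).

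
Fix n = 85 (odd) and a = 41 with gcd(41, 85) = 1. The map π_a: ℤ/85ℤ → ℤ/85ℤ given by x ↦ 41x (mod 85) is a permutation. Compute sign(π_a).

-1

Trace 1: π^k(1) = [1, 41, 66, 71, 21, 11, 26] for k=0..6.
10 cycles of lengths [16, 16, 16, 16, 16, 1, 1, 1, 1, 1].
n − c = 85 − 10 = 75; sign = (−1)^75 = -1.
Check: (41/85) = -1 by Zolotarev.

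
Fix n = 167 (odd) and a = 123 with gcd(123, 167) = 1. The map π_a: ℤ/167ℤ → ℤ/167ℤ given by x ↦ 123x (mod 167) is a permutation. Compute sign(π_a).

Trace 122: π^k(122) = [122, 143, 54, 129, 2, 79, 31] for k=0..6.
π_123 has 2 disjoint cycles with lengths [166, 1] on {0,…,166}.
n − c = 167 − 2 = 165; sign = (−1)^165 = -1.

-1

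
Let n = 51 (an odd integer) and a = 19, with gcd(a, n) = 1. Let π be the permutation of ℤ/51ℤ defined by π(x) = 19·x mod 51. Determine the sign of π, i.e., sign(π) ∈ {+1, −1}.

Orbit of 16 under x↦19x: [16, 49, 13, 43, 1, 19, 4]… (length divides ord_51(19)).
Cycle lengths of π_19 on ℤ/51ℤ: [8, 8, 8, 8, 8, 8, 1, 1, 1]; 9 cycles in total.
51 − 9 = 42 transpositions; sign(π) = (−1)^42 = +1.

+1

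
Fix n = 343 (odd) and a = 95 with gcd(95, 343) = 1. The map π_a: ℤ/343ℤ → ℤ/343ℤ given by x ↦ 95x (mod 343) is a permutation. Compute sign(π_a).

+1

Orbit of 281 under x↦95x: [281, 284, 226, 204, 172, 219, 225]… (length divides ord_343(95)).
Cycle lengths of π_95 on ℤ/343ℤ: [147, 147, 21, 21, 3, 3, 1]; 7 cycles in total.
sign(π) = (−1)^{n − #cycles} = (−1)^{343−7} = (−1)^336 = +1.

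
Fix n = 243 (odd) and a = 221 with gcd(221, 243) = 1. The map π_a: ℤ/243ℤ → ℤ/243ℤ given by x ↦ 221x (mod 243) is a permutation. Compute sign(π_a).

Trace 98: π^k(98) = [98, 31, 47, 181, 149, 124, 188] for k=0..6.
π_221 has 6 disjoint cycles with lengths [162, 54, 18, 6, 2, 1] on {0,…,242}.
243 − 6 = 237 transpositions; sign(π) = (−1)^237 = -1.
(221|243)_J = -1 (Zolotarev's lemma cross-check).

-1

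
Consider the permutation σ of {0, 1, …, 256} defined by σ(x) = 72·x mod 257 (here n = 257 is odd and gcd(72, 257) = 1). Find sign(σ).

+1

Orbit of 111 under x↦72x: [111, 25, 1, 72, 44, 84, 137]… (length divides ord_257(72)).
3 cycles of lengths [128, 128, 1].
n − c = 257 − 3 = 254; sign = (−1)^254 = +1.
Via Zolotarev, sign(π_{72}) = (72|257) = +1.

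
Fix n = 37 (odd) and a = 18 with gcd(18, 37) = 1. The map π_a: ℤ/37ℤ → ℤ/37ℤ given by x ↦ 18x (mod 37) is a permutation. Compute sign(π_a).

-1

Trace 9: π^k(9) = [9, 14, 30, 22, 26, 24, 25] for k=0..6.
The orbit structure of x ↦ 18x mod 37: 2 orbits of sizes [36, 1].
n − c = 37 − 2 = 35; sign = (−1)^35 = -1.
Check: (18/37) = -1 by Zolotarev.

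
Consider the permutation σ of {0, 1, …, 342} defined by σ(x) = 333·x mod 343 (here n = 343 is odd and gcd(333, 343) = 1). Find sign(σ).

+1

Start at x=64: 64 → 46 → 226 → 141 → 305 → 37 → 316 → … (one orbit).
π_333 has 7 disjoint cycles with lengths [147, 147, 21, 21, 3, 3, 1] on {0,…,342}.
343 − 7 = 336 transpositions; sign(π) = (−1)^336 = +1.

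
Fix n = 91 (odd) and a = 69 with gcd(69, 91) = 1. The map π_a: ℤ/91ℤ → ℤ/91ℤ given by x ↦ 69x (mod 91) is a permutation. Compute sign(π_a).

-1

Orbit of 62 under x↦69x: [62, 1, 69, 29, 90, 22]… (length divides ord_91(69)).
Cycle type of π: 6×14 + 2×3 + 1; total 18 cycles.
91 − 18 = 73 transpositions; sign(π) = (−1)^73 = -1.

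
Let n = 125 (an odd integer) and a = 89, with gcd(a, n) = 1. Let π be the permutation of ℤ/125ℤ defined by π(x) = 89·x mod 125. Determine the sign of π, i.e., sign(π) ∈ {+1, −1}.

Start at x=19: 19 → 66 → 124 → 36 → 79 → 31 → 9 → … (one orbit).
7 cycles of lengths [50, 50, 10, 10, 2, 2, 1].
125 − 7 = 118 transpositions; sign(π) = (−1)^118 = +1.
The Jacobi symbol (89|125) = +1 (Zolotarev) agrees.

+1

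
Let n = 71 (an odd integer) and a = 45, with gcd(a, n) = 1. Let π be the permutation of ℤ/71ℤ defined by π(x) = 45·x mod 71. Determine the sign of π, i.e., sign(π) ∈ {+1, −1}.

+1

Trace 30: π^k(30) = [30, 1, 45, 37, 32, 20, 48] for k=0..6.
11 cycles of lengths [7, 7, 7, 7, 7, 7, 7, 7, 7, 7, 1].
11 cycles on 71: each ℓ→(−1)^(ℓ−1), product (−1)^60 = +1.
Zolotarev: (45|71) = +1, matching the cycle-count sign.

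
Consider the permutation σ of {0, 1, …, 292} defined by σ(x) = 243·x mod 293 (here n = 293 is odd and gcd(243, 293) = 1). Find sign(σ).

-1

Trace 125: π^k(125) = [125, 196, 162, 104, 74, 109, 117] for k=0..6.
Cycle type of π: 292 + 1; total 2 cycles.
293 − 2 = 291 transpositions; sign(π) = (−1)^291 = -1.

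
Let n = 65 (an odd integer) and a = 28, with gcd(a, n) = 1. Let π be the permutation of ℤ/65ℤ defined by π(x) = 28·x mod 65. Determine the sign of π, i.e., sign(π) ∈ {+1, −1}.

Orbit of 37 under x↦28x: [37, 61, 18, 49, 7, 1, 28]… (length divides ord_65(28)).
The orbit structure of x ↦ 28x mod 65: 7 orbits of sizes [12, 12, 12, 12, 12, 4, 1].
7 cycles on 65: each ℓ→(−1)^(ℓ−1), product (−1)^58 = +1.
The Jacobi symbol (28|65) = +1 (Zolotarev) agrees.

+1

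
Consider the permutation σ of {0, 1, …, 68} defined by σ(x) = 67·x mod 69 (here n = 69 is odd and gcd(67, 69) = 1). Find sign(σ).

-1

Start at x=49: 49 → 40 → 58 → 22 → 25 → 19 → 31 → … (one orbit).
π_67 has 6 disjoint cycles with lengths [22, 22, 22, 1, 1, 1] on {0,…,68}.
Σ(ℓ_i−1) = 69−6 = 63; sign = (−1)^63 = -1.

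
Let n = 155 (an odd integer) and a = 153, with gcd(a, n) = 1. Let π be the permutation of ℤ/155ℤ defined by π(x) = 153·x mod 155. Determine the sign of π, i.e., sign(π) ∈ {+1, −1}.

+1

Orbit of 122 under x↦153x: [122, 66, 23, 109, 92, 126, 58]… (length divides ord_155(153)).
Cycle type of π: 20×6 + 10×3 + 4 + 1; total 11 cycles.
155 − 11 = 144 transpositions; sign(π) = (−1)^144 = +1.
Via Zolotarev, sign(π_{153}) = (153|155) = +1.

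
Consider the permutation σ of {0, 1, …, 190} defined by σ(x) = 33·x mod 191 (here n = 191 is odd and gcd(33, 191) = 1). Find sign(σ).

Orbit of 95 under x↦33x: [95, 79, 124, 81, 190, 158, 57]… (length divides ord_191(33)).
The orbit structure of x ↦ 33x mod 191: 2 orbits of sizes [190, 1].
Σ(ℓ_i−1) = 191−2 = 189; sign = (−1)^189 = -1.

-1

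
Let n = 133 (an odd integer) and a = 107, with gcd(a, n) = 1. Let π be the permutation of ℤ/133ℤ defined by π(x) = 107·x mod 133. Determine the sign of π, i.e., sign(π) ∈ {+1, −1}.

-1

Orbit of 107 under x↦107x: [107, 11, 113, 121, 46, 1]… (length divides ord_133(107)).
π_107 has 24 disjoint cycles with lengths [6, 6, 6, 6, 6, 6, 6, 6, 6, 6, 6, 6, 6, 6, 6, 6, 6, 6, 6, 6, 6, 3, 3, 1] on {0,…,132}.
sign(π) = (−1)^{n − #cycles} = (−1)^{133−24} = (−1)^109 = -1.
The Jacobi symbol (107|133) = -1 (Zolotarev) agrees.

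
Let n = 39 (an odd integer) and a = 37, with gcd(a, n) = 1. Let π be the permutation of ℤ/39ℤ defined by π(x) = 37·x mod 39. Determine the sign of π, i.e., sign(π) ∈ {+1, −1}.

Start at x=4: 4 → 31 → 16 → 7 → 25 → 28 → 22 → … (one orbit).
Decompose π into cycles: lengths [12, 12, 12, 1, 1, 1] (6 cycles, including the fixed point 0).
sign(π) = (−1)^{n − #cycles} = (−1)^{39−6} = (−1)^33 = -1.

-1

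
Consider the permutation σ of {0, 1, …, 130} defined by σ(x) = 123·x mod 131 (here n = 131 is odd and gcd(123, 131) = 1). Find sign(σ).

+1

Start at x=9: 9 → 59 → 52 → 108 → 53 → 100 → 117 → … (one orbit).
3 cycles of lengths [65, 65, 1].
With 3 cycles on 131 points, sign = (−1)^{131−3} = +1.
Via Zolotarev, sign(π_{123}) = (123|131) = +1.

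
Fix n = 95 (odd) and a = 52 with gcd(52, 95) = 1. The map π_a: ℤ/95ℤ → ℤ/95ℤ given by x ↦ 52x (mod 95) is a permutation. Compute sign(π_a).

+1

Trace 74: π^k(74) = [74, 48, 26, 22, 4, 18, 81] for k=0..6.
Cycle lengths of π_52 on ℤ/95ℤ: [36, 36, 18, 4, 1]; 5 cycles in total.
95 − 5 = 90 transpositions; sign(π) = (−1)^90 = +1.
Zolotarev: (52|95) = +1, matching the cycle-count sign.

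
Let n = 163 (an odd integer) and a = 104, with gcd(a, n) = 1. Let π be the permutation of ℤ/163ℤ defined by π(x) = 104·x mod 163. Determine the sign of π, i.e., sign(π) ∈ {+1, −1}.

Orbit of 58 under x↦104x: [58, 1, 104]… (length divides ord_163(104)).
55 cycles of lengths [3, 3, 3, 3, 3, 3, 3, 3, 3, 3, 3, 3, 3, 3, 3, 3, 3, 3, 3, 3, 3, 3, 3, 3, 3, 3, 3, 3, 3, 3, 3, 3, 3, 3, 3, 3, 3, 3, 3, 3, 3, 3, 3, 3, 3, 3, 3, 3, 3, 3, 3, 3, 3, 3, 1].
n − c = 163 − 55 = 108; sign = (−1)^108 = +1.

+1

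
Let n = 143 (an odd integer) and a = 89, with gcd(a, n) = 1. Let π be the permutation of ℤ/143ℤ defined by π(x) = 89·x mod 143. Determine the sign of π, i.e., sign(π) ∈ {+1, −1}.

-1

Orbit of 56 under x↦89x: [56, 122, 133, 111, 12, 67, 100]… (length divides ord_143(89)).
Decompose π into cycles: lengths [12, 12, 12, 12, 12, 12, 12, 12, 12, 12, 12, 1, 1, 1, 1, 1, 1, 1, 1, 1, 1, 1] (22 cycles, including the fixed point 0).
Σ(ℓ_i−1) = 143−22 = 121; sign = (−1)^121 = -1.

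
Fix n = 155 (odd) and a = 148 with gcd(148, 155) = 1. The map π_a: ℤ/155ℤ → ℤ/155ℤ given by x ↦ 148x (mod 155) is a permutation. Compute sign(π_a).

+1

Start at x=49: 49 → 122 → 76 → 88 → 4 → 127 → 41 → … (one orbit).
The orbit structure of x ↦ 148x mod 155: 5 orbits of sizes [60, 60, 30, 4, 1].
Σ(ℓ_i−1) = 155−5 = 150; sign = (−1)^150 = +1.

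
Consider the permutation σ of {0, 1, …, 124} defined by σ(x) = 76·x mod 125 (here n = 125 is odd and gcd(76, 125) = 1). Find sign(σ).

+1

Orbit of 1 under x↦76x: [1, 76, 26, 101, 51]… (length divides ord_125(76)).
The orbit structure of x ↦ 76x mod 125: 45 orbits of sizes [5, 5, 5, 5, 5, 5, 5, 5, 5, 5, 5, 5, 5, 5, 5, 5, 5, 5, 5, 5, 1, 1, 1, 1, 1, 1, 1, 1, 1, 1, 1, 1, 1, 1, 1, 1, 1, 1, 1, 1, 1, 1, 1, 1, 1].
Σ(ℓ_i−1) = 125−45 = 80; sign = (−1)^80 = +1.
Check: (76/125) = +1 by Zolotarev.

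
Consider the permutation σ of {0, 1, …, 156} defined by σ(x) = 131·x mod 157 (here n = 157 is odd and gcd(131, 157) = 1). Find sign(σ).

-1

Start at x=69: 69 → 90 → 15 → 81 → 92 → 120 → 20 → … (one orbit).
Decompose π into cycles: lengths [156, 1] (2 cycles, including the fixed point 0).
2 cycles on 157: each ℓ→(−1)^(ℓ−1), product (−1)^155 = -1.
Check: (131/157) = -1 by Zolotarev.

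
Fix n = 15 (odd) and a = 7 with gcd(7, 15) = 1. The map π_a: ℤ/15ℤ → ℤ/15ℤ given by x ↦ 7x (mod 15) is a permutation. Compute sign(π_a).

Start at x=7: 7 → 4 → 13 → 1 → 7 (one orbit).
Decompose π into cycles: lengths [4, 4, 4, 1, 1, 1] (6 cycles, including the fixed point 0).
sign(π) = (−1)^{n − #cycles} = (−1)^{15−6} = (−1)^9 = -1.

-1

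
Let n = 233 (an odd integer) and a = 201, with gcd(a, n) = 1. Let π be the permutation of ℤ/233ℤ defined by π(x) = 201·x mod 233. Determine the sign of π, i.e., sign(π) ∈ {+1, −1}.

Trace 32: π^k(32) = [32, 141, 148, 157, 102, 231, 64] for k=0..6.
Decompose π into cycles: lengths [58, 58, 58, 58, 1] (5 cycles, including the fixed point 0).
n − c = 233 − 5 = 228; sign = (−1)^228 = +1.
(201|233)_J = +1 (Zolotarev's lemma cross-check).

+1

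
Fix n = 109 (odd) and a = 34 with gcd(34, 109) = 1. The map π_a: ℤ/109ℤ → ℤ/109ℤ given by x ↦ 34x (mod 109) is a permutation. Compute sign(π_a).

Start at x=34: 34 → 66 → 64 → 105 → 82 → 63 → 71 → … (one orbit).
Cycle type of π: 18×6 + 1; total 7 cycles.
7 cycles on 109: each ℓ→(−1)^(ℓ−1), product (−1)^102 = +1.
The Jacobi symbol (34|109) = +1 (Zolotarev) agrees.

+1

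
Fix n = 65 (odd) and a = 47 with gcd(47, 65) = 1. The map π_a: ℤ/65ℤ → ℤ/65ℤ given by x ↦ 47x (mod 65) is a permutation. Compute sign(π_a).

Orbit of 1 under x↦47x: [1, 47, 64, 18]… (length divides ord_65(47)).
Cycle lengths of π_47 on ℤ/65ℤ: [4, 4, 4, 4, 4, 4, 4, 4, 4, 4, 4, 4, 4, 4, 4, 4, 1]; 17 cycles in total.
65 − 17 = 48 transpositions; sign(π) = (−1)^48 = +1.
Via Zolotarev, sign(π_{47}) = (47|65) = +1.

+1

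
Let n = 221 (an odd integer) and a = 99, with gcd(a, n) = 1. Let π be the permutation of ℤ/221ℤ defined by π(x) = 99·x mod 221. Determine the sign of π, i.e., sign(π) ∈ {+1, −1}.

+1

Start at x=99: 99 → 77 → 109 → 183 → 216 → 168 → 57 → … (one orbit).
17 cycles of lengths [16, 16, 16, 16, 16, 16, 16, 16, 16, 16, 16, 16, 16, 4, 4, 4, 1].
17 cycles on 221: each ℓ→(−1)^(ℓ−1), product (−1)^204 = +1.
Via Zolotarev, sign(π_{99}) = (99|221) = +1.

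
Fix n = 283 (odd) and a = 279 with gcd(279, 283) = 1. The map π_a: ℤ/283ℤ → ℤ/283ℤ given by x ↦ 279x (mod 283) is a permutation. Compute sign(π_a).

Orbit of 60 under x↦279x: [60, 43, 111, 122, 78, 254, 116]… (length divides ord_283(279)).
π_279 has 4 disjoint cycles with lengths [94, 94, 94, 1] on {0,…,282}.
With 4 cycles on 283 points, sign = (−1)^{283−4} = -1.

-1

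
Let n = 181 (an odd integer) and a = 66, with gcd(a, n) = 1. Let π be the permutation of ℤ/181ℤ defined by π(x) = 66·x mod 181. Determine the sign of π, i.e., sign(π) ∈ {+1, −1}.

-1

Orbit of 131 under x↦66x: [131, 139, 124, 39, 40, 106, 118]… (length divides ord_181(66)).
The orbit structure of x ↦ 66x mod 181: 2 orbits of sizes [180, 1].
2 cycles on 181: each ℓ→(−1)^(ℓ−1), product (−1)^179 = -1.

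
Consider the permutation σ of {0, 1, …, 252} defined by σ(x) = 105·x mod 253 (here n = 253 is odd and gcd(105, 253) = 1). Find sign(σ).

Start at x=147: 147 → 2 → 210 → 39 → 47 → 128 → 31 → … (one orbit).
6 cycles of lengths [110, 110, 11, 11, 10, 1].
Σ(ℓ_i−1) = 253−6 = 247; sign = (−1)^247 = -1.

-1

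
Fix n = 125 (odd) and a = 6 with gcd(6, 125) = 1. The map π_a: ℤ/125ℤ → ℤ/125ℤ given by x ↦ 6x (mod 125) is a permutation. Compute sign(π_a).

Start at x=41: 41 → 121 → 101 → 106 → 11 → 66 → 21 → … (one orbit).
13 cycles of lengths [25, 25, 25, 25, 5, 5, 5, 5, 1, 1, 1, 1, 1].
125 − 13 = 112 transpositions; sign(π) = (−1)^112 = +1.

+1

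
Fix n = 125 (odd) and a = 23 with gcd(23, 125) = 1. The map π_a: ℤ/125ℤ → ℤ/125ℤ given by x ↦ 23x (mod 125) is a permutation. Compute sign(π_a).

Trace 94: π^k(94) = [94, 37, 101, 73, 54, 117, 66] for k=0..6.
The orbit structure of x ↦ 23x mod 125: 4 orbits of sizes [100, 20, 4, 1].
125 − 4 = 121 transpositions; sign(π) = (−1)^121 = -1.
Via Zolotarev, sign(π_{23}) = (23|125) = -1.

-1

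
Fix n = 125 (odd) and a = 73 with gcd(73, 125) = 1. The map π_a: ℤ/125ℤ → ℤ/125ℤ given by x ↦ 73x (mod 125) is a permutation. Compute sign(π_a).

Orbit of 117 under x↦73x: [117, 41, 118, 114, 72, 6, 63]… (length divides ord_125(73)).
Cycle lengths of π_73 on ℤ/125ℤ: [100, 20, 4, 1]; 4 cycles in total.
4 cycles on 125: each ℓ→(−1)^(ℓ−1), product (−1)^121 = -1.
Via Zolotarev, sign(π_{73}) = (73|125) = -1.

-1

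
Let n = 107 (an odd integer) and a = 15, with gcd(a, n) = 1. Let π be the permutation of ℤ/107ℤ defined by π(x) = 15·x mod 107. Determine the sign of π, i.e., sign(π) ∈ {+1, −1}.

-1

Trace 25: π^k(25) = [25, 54, 61, 59, 29, 7, 105] for k=0..6.
π_15 has 2 disjoint cycles with lengths [106, 1] on {0,…,106}.
2 cycles on 107: each ℓ→(−1)^(ℓ−1), product (−1)^105 = -1.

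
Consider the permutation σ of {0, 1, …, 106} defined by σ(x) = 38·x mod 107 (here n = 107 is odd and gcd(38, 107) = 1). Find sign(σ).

Trace 49: π^k(49) = [49, 43, 29, 32, 39, 91, 34] for k=0..6.
Cycle lengths of π_38 on ℤ/107ℤ: [106, 1]; 2 cycles in total.
Σ(ℓ_i−1) = 107−2 = 105; sign = (−1)^105 = -1.

-1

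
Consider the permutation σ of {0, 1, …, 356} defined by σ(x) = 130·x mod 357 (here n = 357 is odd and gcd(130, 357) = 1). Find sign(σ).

Orbit of 184 under x↦130x: [184, 1, 130, 121, 22, 4, 163]… (length divides ord_357(130)).
Cycle lengths of π_130 on ℤ/357ℤ: [48, 48, 48, 48, 48, 48, 16, 16, 16, 3, 3, 3, 3, 3, 3, 1, 1, 1]; 18 cycles in total.
With 18 cycles on 357 points, sign = (−1)^{357−18} = -1.
Via Zolotarev, sign(π_{130}) = (130|357) = -1.

-1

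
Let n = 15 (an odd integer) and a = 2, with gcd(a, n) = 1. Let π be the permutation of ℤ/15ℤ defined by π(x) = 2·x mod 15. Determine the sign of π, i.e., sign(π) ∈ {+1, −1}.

Start at x=2: 2 → 4 → 8 → 1 → 2 (one orbit).
Decompose π into cycles: lengths [4, 4, 4, 2, 1] (5 cycles, including the fixed point 0).
n − c = 15 − 5 = 10; sign = (−1)^10 = +1.
(2|15)_J = +1 (Zolotarev's lemma cross-check).

+1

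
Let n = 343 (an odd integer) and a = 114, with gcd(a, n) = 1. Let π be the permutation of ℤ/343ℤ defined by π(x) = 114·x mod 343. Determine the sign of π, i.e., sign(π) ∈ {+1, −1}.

+1

Start at x=32: 32 → 218 → 156 → 291 → 246 → 261 → 256 → … (one orbit).
π_114 has 7 disjoint cycles with lengths [147, 147, 21, 21, 3, 3, 1] on {0,…,342}.
sign(π) = (−1)^{n − #cycles} = (−1)^{343−7} = (−1)^336 = +1.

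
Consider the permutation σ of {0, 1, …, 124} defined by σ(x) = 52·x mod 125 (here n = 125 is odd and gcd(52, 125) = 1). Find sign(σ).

Trace 111: π^k(111) = [111, 22, 19, 113, 1, 52, 79] for k=0..6.
Cycle type of π: 100 + 20 + 4 + 1; total 4 cycles.
n − c = 125 − 4 = 121; sign = (−1)^121 = -1.
(52|125)_J = -1 (Zolotarev's lemma cross-check).

-1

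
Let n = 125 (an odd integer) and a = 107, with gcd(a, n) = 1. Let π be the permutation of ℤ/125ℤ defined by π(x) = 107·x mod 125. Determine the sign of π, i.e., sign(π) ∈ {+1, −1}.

Orbit of 107 under x↦107x: [107, 74, 43, 101, 57, 99, 93]… (length divides ord_125(107)).
Cycle type of π: 20×5 + 4×6 + 1; total 12 cycles.
Σ(ℓ_i−1) = 125−12 = 113; sign = (−1)^113 = -1.

-1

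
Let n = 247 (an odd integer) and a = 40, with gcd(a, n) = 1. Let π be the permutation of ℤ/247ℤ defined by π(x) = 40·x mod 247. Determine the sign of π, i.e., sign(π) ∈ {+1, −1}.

Start at x=183: 183 → 157 → 105 → 1 → 40 → 118 → 27 → … (one orbit).
Cycle type of π: 18×13 + 1×13; total 26 cycles.
With 26 cycles on 247 points, sign = (−1)^{247−26} = -1.
Via Zolotarev, sign(π_{40}) = (40|247) = -1.

-1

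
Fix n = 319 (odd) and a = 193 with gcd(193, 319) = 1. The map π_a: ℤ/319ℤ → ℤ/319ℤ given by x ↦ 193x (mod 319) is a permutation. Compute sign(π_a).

Orbit of 8 under x↦193x: [8, 268, 46, 265, 105, 168, 205]… (length divides ord_319(193)).
The orbit structure of x ↦ 193x mod 319: 5 orbits of sizes [140, 140, 28, 10, 1].
n − c = 319 − 5 = 314; sign = (−1)^314 = +1.
Via Zolotarev, sign(π_{193}) = (193|319) = +1.

+1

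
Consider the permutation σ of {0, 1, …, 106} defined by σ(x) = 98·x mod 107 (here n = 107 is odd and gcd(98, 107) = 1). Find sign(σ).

Orbit of 17 under x↦98x: [17, 61, 93, 19, 43, 41, 59]… (length divides ord_107(98)).
The orbit structure of x ↦ 98x mod 107: 2 orbits of sizes [106, 1].
sign(π) = (−1)^{n − #cycles} = (−1)^{107−2} = (−1)^105 = -1.
The Jacobi symbol (98|107) = -1 (Zolotarev) agrees.

-1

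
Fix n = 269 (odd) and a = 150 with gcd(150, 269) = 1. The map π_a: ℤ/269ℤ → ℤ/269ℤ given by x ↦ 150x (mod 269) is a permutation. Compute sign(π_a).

Start at x=13: 13 → 67 → 97 → 24 → 103 → 117 → 65 → … (one orbit).
Cycle type of π: 134×2 + 1; total 3 cycles.
Σ(ℓ_i−1) = 269−3 = 266; sign = (−1)^266 = +1.
Check: (150/269) = +1 by Zolotarev.

+1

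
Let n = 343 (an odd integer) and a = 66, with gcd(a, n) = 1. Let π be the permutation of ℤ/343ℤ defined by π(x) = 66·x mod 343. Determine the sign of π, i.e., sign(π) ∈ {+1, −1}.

-1

Start at x=124: 124 → 295 → 262 → 142 → 111 → 123 → 229 → … (one orbit).
Cycle lengths of π_66 on ℤ/343ℤ: [294, 42, 6, 1]; 4 cycles in total.
343 − 4 = 339 transpositions; sign(π) = (−1)^339 = -1.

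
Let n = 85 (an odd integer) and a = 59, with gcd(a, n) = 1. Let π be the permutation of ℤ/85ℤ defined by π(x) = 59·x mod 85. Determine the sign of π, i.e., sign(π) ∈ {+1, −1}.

+1

Orbit of 16 under x↦59x: [16, 9, 21, 49, 1, 59, 81]… (length divides ord_85(59)).
Decompose π into cycles: lengths [8, 8, 8, 8, 8, 8, 8, 8, 8, 8, 2, 2, 1] (13 cycles, including the fixed point 0).
13 cycles on 85: each ℓ→(−1)^(ℓ−1), product (−1)^72 = +1.
Zolotarev: (59|85) = +1, matching the cycle-count sign.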